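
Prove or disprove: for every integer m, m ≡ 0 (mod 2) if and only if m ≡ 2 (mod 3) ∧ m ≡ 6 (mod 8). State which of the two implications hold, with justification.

(→) This fails: m = 0 gives 0 ≡ 0 (mod 2) but 0 ≡ 0 (mod 3), so the conjunction on the right does not hold.

(←) Conversely, if m ≡ 2 (mod 3) and m ≡ 6 (mod 8), then by the Chinese remainder theorem m ≡ 14 (mod 24). Since 14 ≡ 0 (mod 2) and 2 ∣ 24, we get m ≡ 0 (mod 2).

(⇒) fails; (⇐) holds.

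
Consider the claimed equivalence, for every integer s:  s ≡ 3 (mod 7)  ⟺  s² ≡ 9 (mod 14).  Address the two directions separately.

[⇒] This fails: take s = 10. Then 10 ≡ 3 (mod 7), but 10² = 100 ≡ 2 (mod 14), not 9.

[⇐] This fails: take s = 11. Then 11² = 121 ≡ 9 (mod 14), yet 11 ≡ 4 (mod 7), not 3.

Both directions fail.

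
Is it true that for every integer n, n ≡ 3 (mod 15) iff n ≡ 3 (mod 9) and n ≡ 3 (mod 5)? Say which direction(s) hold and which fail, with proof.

The forward direction fails; the converse holds.

Forward direction. This fails: n = 33 gives 33 ≡ 3 (mod 15) but 33 ≡ 6 (mod 9), so the conjunction on the right does not hold.

Converse. If n ≡ 3 (mod 9) and n ≡ 3 (mod 5), then by the Chinese remainder theorem n ≡ 3 (mod 45). Since 3 ≡ 3 (mod 15) and 15 ∣ 45, we get n ≡ 3 (mod 15).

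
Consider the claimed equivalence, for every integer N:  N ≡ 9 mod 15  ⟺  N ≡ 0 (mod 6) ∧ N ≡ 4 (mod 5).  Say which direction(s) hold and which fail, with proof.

(⇒) This fails: N = 9 gives 9 ≡ 9 (mod 15) but 9 ≡ 3 (mod 6), so the conjunction on the right does not hold.

(⇐) Conversely, if N ≡ 0 (mod 6) and N ≡ 4 (mod 5), then by the Chinese remainder theorem N ≡ 24 (mod 30). Since 24 ≡ 9 (mod 15) and 15 ∣ 30, we get N ≡ 9 (mod 15).

Only the reverse direction holds.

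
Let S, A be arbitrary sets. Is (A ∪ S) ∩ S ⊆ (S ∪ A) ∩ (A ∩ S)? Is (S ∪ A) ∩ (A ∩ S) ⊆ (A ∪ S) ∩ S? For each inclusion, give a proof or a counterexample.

(⟸) Let x ∈ (S ∪ A) ∩ (A ∩ S). Then x ∈ S ∩ A, from which x ∈ (A ∪ S) ∩ S.

(⟹) This inclusion fails. Take S = {1}, A = ∅; then 1 ∈ (A ∪ S) ∩ S but 1 ∉ (S ∪ A) ∩ (A ∩ S).

(⊆) fails; (⊇) holds.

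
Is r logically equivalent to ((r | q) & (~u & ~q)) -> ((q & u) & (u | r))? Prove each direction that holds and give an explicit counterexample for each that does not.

Forward direction. This fails. Under u = F, r = T, q = F, the left side is true but the right side is false.

Converse. This fails. Under u = F, r = F, q = F, the left side is false but the right side is true.

Neither implication holds.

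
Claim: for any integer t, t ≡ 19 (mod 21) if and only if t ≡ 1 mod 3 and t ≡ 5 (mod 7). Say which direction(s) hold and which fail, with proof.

The biconditional holds.

(⟹) Suppose t ≡ 19 (mod 21); write t = 21j + 19. Since 3 ∣ 21, reducing mod 3 gives t ≡ 19 ≡ 1 (mod 3); since 7 ∣ 21, reducing mod 7 gives t ≡ 19 ≡ 5 (mod 7).

(⟸) Conversely, if t ≡ 1 (mod 3) and t ≡ 5 (mod 7), then by the Chinese remainder theorem t ≡ 19 (mod 21). This is exactly t ≡ 19 (mod 21).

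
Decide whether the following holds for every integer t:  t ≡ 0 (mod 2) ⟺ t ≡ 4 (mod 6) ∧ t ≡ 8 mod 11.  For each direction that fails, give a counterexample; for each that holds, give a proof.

(⟹) This fails: t = 0 gives 0 ≡ 0 (mod 2) but 0 ≡ 0 (mod 6), so the conjunction on the right does not hold.

(⟸) Conversely, if t ≡ 4 (mod 6) and t ≡ 8 (mod 11), then by the Chinese remainder theorem t ≡ 52 (mod 66). Since 52 ≡ 0 (mod 2) and 2 ∣ 66, we get t ≡ 0 (mod 2).

The forward direction fails; the converse holds.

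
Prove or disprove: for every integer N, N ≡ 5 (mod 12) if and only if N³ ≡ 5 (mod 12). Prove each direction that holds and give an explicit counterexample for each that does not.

Both implications hold.

(←) Suppose N³ ≡ 5 (mod 12). The only residue r in {0, …, 11} with r³ ≡ 5 (mod 12) is r = 5, so N ≡ 5 (mod 12).

(→) Suppose N ≡ 5 (mod 12). Write N = 12j + 5. Then (12j + 5)³ = 1728j³ + 2160j² + 900j + 125 = 12(144j³ + 180j² + 75j + 10) + 5, so N³ ≡ 5 (mod 12).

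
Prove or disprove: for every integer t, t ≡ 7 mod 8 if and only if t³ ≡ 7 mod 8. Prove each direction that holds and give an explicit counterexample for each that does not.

Both directions hold.

(→) Suppose t ≡ 7 mod 8. Write t = 8j + 7. Then (8j + 7)³ = 512j³ + 1344j² + 1176j + 343 = 8(64j³ + 168j² + 147j + 42) + 7, so t³ ≡ 7 (mod 8).

(←) Conversely, suppose t³ ≡ 7 (mod 8). The only residue r in {0, …, 7} with r³ ≡ 7 (mod 8) is r = 7, so t ≡ 7 (mod 8).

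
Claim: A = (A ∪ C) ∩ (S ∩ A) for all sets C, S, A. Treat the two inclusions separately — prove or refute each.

(⟹) This inclusion fails. Take C = ∅, S = ∅, A = {1}; then 1 ∈ A but 1 ∉ (A ∪ C) ∩ (S ∩ A).

(⟸) Let x ∈ (A ∪ C) ∩ (S ∩ A). Then either x ∈ S ∩ A and x ∉ C; or x ∈ C ∩ S ∩ A. In each case x ∈ A, so (A ∪ C) ∩ (S ∩ A) ⊆ A.

The sets are not equal: only the reverse inclusion holds.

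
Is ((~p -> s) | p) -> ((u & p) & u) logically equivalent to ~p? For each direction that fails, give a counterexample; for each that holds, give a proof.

Neither implication holds.

(⇒) This fails. Under u = T, s = F, p = T, the left side is true but the right side is false.

(⇐) This fails. Under u = F, s = T, p = F, the left side is false but the right side is true.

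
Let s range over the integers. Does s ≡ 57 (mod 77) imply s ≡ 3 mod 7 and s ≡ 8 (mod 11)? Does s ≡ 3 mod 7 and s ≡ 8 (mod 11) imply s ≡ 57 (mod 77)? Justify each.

(⇒) This fails: s = 57 gives 57 ≡ 57 (mod 77) but 57 ≡ 1 (mod 7), so the conjunction on the right does not hold.

(⇐) This fails: s = 52 satisfies both congruences on the right (52 ≡ 3 mod 7 and 52 ≡ 8 mod 11) yet 52 ≡ 52 (mod 77), not 57.

Neither direction holds.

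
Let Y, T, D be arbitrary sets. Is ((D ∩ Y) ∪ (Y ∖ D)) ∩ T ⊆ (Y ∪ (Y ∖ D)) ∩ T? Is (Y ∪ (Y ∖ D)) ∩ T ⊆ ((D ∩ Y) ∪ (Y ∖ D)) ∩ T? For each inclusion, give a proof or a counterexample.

(⟹) Let x ∈ ((D ∩ Y) ∪ (Y ∖ D)) ∩ T. Then either x ∈ Y ∩ T and x ∉ D; or x ∈ Y ∩ T ∩ D. In each case x ∈ (Y ∪ (Y ∖ D)) ∩ T, so ((D ∩ Y) ∪ (Y ∖ D)) ∩ T ⊆ (Y ∪ (Y ∖ D)) ∩ T.

(⟸) Let x ∈ (Y ∪ (Y ∖ D)) ∩ T. Then either x ∈ Y ∩ T and x ∉ D; or x ∈ Y ∩ T ∩ D. In each case x ∈ ((D ∩ Y) ∪ (Y ∖ D)) ∩ T, so (Y ∪ (Y ∖ D)) ∩ T ⊆ ((D ∩ Y) ∪ (Y ∖ D)) ∩ T.

Both inclusions hold; the sets are equal.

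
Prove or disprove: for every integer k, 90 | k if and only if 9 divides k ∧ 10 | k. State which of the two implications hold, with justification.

Both directions hold.

Forward direction. If 90 ∣ k, write k = 90q. Since 90 = 10·9, k = 9·(10q), so 9 ∣ k; and since 90 = 9·10, k = 10·(9q), so 10 ∣ k.

Converse. Suppose 9 ∣ k and 10 ∣ k. Any common multiple of 9 and 10 is a multiple of their lcm; here gcd(9, 10) = 1, so lcm(9, 10) = 9·10 = 90, so 90 ∣ k.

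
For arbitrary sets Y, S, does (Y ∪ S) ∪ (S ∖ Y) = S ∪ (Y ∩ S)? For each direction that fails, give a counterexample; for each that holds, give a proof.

(⊆) This inclusion fails. Take Y = {1}, S = ∅; then 1 ∈ (Y ∪ S) ∪ (S ∖ Y) but 1 ∉ S ∪ (Y ∩ S).

(⊇) Let x ∈ S ∪ (Y ∩ S). Then either x ∈ S and x ∉ Y; or x ∈ Y ∩ S. In each case x ∈ (Y ∪ S) ∪ (S ∖ Y), so S ∪ (Y ∩ S) ⊆ (Y ∪ S) ∪ (S ∖ Y).

Only the reverse inclusion holds.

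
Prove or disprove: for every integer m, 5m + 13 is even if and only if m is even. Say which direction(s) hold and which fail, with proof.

(⇒) fails and (⇐) fails.

(⇒) This fails: m = 7 gives 5m + 13 = 48, which is even, but 7 is odd, not even.

(⇐) This also fails: m = 2 is even, but 5m + 13 = 23 is odd, not even.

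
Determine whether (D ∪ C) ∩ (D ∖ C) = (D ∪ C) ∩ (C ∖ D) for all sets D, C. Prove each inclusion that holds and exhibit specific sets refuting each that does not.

(⊆) This inclusion fails. Take D = {1}, C = ∅; then 1 ∈ (D ∪ C) ∩ (D ∖ C) but 1 ∉ (D ∪ C) ∩ (C ∖ D).

(⊇) This inclusion fails. Take D = ∅, C = {1}; then 1 ∈ (D ∪ C) ∩ (C ∖ D) but 1 ∉ (D ∪ C) ∩ (D ∖ C).

Neither inclusion holds.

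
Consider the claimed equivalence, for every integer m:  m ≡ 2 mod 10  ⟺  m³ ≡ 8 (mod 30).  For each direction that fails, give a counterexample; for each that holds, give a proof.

The forward direction fails; the converse holds.

(⟹) This fails: take m = 12. Then 12 ≡ 2 (mod 10), but 12³ = 1728 ≡ 18 (mod 30), not 8.

(⟸) Conversely, the residues r modulo 30 with r³ ≡ 8 (mod 30) are exactly {2}, and each is ≡ 2 (mod 10).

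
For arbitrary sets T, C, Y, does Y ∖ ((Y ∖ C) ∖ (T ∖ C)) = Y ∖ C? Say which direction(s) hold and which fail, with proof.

(⊆) This inclusion fails. Take T = ∅, C = {1}, Y = {1}; then 1 ∈ Y ∖ ((Y ∖ C) ∖ (T ∖ C)) but 1 ∉ Y ∖ C.

(⊇) This inclusion fails. Take T = ∅, C = ∅, Y = {1}; then 1 ∈ Y ∖ C but 1 ∉ Y ∖ ((Y ∖ C) ∖ (T ∖ C)).

(⊆) fails and (⊇) fails.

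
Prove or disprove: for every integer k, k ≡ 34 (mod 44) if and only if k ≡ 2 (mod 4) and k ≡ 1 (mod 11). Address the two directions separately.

The biconditional holds.

[⇐] If k ≡ 2 (mod 4) and k ≡ 1 (mod 11), then by the Chinese remainder theorem k ≡ 34 (mod 44). This is exactly k ≡ 34 (mod 44).

[⇒] Suppose k ≡ 34 (mod 44); write k = 44j + 34. Since 4 ∣ 44, reducing mod 4 gives k ≡ 34 ≡ 2 (mod 4); since 11 ∣ 44, reducing mod 11 gives k ≡ 34 ≡ 1 (mod 11).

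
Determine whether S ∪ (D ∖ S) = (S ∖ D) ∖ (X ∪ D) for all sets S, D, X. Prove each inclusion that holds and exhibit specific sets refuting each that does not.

Only the reverse inclusion holds.

Forward inclusion. This inclusion fails. Take S = ∅, D = {1}, X = ∅; then 1 ∈ S ∪ (D ∖ S) but 1 ∉ (S ∖ D) ∖ (X ∪ D).

Reverse inclusion. Let x ∈ (S ∖ D) ∖ (X ∪ D). Then x ∈ S and x ∉ D, X, from which x ∈ S ∪ (D ∖ S).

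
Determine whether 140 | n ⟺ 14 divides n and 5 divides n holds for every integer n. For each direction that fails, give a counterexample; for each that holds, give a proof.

(⟹) If 140 ∣ n, write n = 140q. Since 140 = 10·14, n = 14·(10q), so 14 ∣ n; and since 140 = 28·5, n = 5·(28q), so 5 ∣ n.

(⟸) This fails: take n = 70. Both 14 ∣ 70 and 5 ∣ 70, yet 70 is not a multiple of 140 (since 70 = 0·140 + 70), so 140 ∤ 70.

The forward direction holds; the converse fails.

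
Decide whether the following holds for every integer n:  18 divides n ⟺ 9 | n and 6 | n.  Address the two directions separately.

Both directions hold; the statement is true.

(⇐) Suppose 9 ∣ n and 6 ∣ n. Any common multiple of 9 and 6 is a multiple of their lcm; here lcm(9, 6) = 9·6/gcd(9, 6) = 54/3 = 18, so 18 ∣ n.

(⇒) If 18 ∣ n, write n = 18q. Since 18 = 2·9, n = 9·(2q), so 9 ∣ n; and since 18 = 3·6, n = 6·(3q), so 6 ∣ n.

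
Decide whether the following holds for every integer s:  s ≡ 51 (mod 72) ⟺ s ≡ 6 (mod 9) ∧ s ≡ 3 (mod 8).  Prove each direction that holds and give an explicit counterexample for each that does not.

[⇒] Suppose s ≡ 51 (mod 72); write s = 72j + 51. Since 9 ∣ 72, reducing mod 9 gives s ≡ 51 ≡ 6 (mod 9); since 8 ∣ 72, reducing mod 8 gives s ≡ 51 ≡ 3 (mod 8).

[⇐] Conversely, if s ≡ 6 (mod 9) and s ≡ 3 (mod 8), then by the Chinese remainder theorem s ≡ 51 (mod 72). This is exactly s ≡ 51 (mod 72).

Both directions hold; the statement is true.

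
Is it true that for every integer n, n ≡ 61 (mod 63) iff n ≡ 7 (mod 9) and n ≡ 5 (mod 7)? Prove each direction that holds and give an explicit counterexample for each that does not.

[⇒] Suppose n ≡ 61 (mod 63); write n = 63j + 61. Since 9 ∣ 63, reducing mod 9 gives n ≡ 61 ≡ 7 (mod 9); since 7 ∣ 63, reducing mod 7 gives n ≡ 61 ≡ 5 (mod 7).

[⇐] Conversely, if n ≡ 7 (mod 9) and n ≡ 5 (mod 7), then by the Chinese remainder theorem n ≡ 61 (mod 63). This is exactly n ≡ 61 (mod 63).

Both implications hold.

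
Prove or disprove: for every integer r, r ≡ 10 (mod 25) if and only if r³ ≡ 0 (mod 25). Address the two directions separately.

(⇒) Suppose r ≡ 10 (mod 25). Write r = 25j + 10. Then (25j + 10)³ = 15625j³ + 18750j² + 7500j + 1000 = 25(625j³ + 750j² + 300j + 40) + 0, so r³ ≡ 0 (mod 25).

(⇐) This fails: take r = 0. Then 0³ = 0 ≡ 0 (mod 25), yet 0 ≡ 0 (mod 25), not 10.

(⇒) holds; (⇐) fails.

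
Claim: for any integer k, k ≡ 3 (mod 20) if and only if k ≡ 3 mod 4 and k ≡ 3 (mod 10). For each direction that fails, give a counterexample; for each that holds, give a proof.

[⇒] Suppose k ≡ 3 (mod 20); write k = 20j + 3. Since 4 ∣ 20, reducing mod 4 gives k ≡ 3 (mod 4); since 10 ∣ 20, reducing mod 10 gives k ≡ 3 (mod 10).

[⇐] Conversely, if k ≡ 3 (mod 4) and k ≡ 3 (mod 10), then by the Chinese remainder theorem k ≡ 3 (mod 20). This is exactly k ≡ 3 (mod 20).

Equivalent; both directions hold.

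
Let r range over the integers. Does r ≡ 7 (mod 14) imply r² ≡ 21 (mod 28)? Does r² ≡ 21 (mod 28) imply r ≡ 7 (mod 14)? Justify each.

Both implications hold.

[⇒] Suppose r ≡ 7 (mod 14). Working modulo 28, r ∈ {7, 21}; for each such r, r² ≡ 21 (mod 28).

[⇐] Conversely, the residues r modulo 28 with r² ≡ 21 (mod 28) are exactly {7, 21}, and each is ≡ 7 (mod 14).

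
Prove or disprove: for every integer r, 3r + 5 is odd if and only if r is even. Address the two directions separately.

(⇐) Suppose r is even; write r = 2j. Then 3r + 5 = 3·(2j) + 5 = 2·3j + 5, which is odd.

(⇒) Suppose 3r + 5 is odd. Since 3 is odd, 3r and r have the same parity, so 3r + 5 ≡ r + 5 (mod 2). As 5 is odd, 3r + 5 is odd exactly when r is even. Thus r is even.

The biconditional holds.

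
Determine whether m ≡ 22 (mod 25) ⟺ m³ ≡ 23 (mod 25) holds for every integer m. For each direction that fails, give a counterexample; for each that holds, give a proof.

Equivalent; both directions hold.

(⇒) Suppose m ≡ 22 (mod 25). Write m = 25j + 22. Then (25j + 22)³ = 15625j³ + 41250j² + 36300j + 10648 = 25(625j³ + 1650j² + 1452j + 425) + 23, so m³ ≡ 23 (mod 25).

(⇐) Conversely, suppose m³ ≡ 23 (mod 25). The only residue r in {0, …, 24} with r³ ≡ 23 (mod 25) is r = 22, so m ≡ 22 (mod 25).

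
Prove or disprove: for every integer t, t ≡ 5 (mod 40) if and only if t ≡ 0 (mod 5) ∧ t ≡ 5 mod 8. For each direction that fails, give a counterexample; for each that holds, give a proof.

Both implications hold.

(⟸) If t ≡ 0 (mod 5) and t ≡ 5 (mod 8), then by the Chinese remainder theorem t ≡ 5 (mod 40). This is exactly t ≡ 5 (mod 40).

(⟹) Suppose t ≡ 5 (mod 40); write t = 40j + 5. Since 5 ∣ 40, reducing mod 5 gives t ≡ 5 ≡ 0 (mod 5); since 8 ∣ 40, reducing mod 8 gives t ≡ 5 (mod 8).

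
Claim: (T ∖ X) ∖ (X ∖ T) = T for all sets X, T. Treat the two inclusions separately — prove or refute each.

(⟹) Let x ∈ (T ∖ X) ∖ (X ∖ T). Then x ∈ T and x ∉ X, from which x ∈ T.

(⟸) This inclusion fails. Take X = {1}, T = {1}; then 1 ∈ T but 1 ∉ (T ∖ X) ∖ (X ∖ T).

The sets are not equal: only the forward inclusion holds.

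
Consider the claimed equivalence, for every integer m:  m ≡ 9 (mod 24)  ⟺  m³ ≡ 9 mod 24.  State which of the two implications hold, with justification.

Both directions hold.

(←) Suppose m³ ≡ 9 (mod 24). The only residue r in {0, …, 23} with r³ ≡ 9 (mod 24) is r = 9, so m ≡ 9 (mod 24).

(→) Suppose m ≡ 9 (mod 24). Write m = 24j + 9. Then (24j + 9)³ = 13824j³ + 15552j² + 5832j + 729 = 24(576j³ + 648j² + 243j + 30) + 9, so m³ ≡ 9 (mod 24).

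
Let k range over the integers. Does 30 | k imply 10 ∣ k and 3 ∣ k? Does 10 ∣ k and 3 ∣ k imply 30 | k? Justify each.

Both directions hold.

(⟹) If 30 ∣ k, write k = 30q. Since 30 = 3·10, k = 10·(3q), so 10 ∣ k; and since 30 = 10·3, k = 3·(10q), so 3 ∣ k.

(⟸) Suppose 10 ∣ k and 3 ∣ k. Any common multiple of 10 and 3 is a multiple of their lcm; here gcd(10, 3) = 1, so lcm(10, 3) = 10·3 = 30, so 30 ∣ k.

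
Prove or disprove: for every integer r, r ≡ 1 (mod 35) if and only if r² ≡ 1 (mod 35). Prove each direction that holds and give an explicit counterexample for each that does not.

(⇒) holds; (⇐) fails.

(→) Suppose r ≡ 1 (mod 35). Write r = 35j + 1. Then (35j + 1)² = 1225j² + 70j + 1 = 35(35j² + 2j) + 1, so r² ≡ 1 (mod 35).

(←) This fails: take r = 6. Then 6² = 36 ≡ 1 (mod 35), yet 6 ≡ 6 (mod 35), not 1.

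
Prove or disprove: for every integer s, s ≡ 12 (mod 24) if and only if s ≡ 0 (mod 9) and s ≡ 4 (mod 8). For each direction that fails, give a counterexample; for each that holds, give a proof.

Not equivalent: only (⇐) holds.

[⇐] If s ≡ 0 (mod 9) and s ≡ 4 (mod 8), then by the Chinese remainder theorem s ≡ 36 (mod 72). Since 36 ≡ 12 (mod 24) and 24 ∣ 72, we get s ≡ 12 (mod 24).

[⇒] This fails: s = 12 gives 12 ≡ 12 (mod 24) but 12 ≡ 3 (mod 9), so the conjunction on the right does not hold.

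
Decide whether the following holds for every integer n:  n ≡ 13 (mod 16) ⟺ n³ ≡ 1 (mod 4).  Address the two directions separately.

(→) Suppose n ≡ 13 (mod 16). Then n³ ≡ 13³ = 2197 (mod 16), and since 4 ∣ 16, also n³ ≡ 1 (mod 4).

(←) This fails: take n = 1. Then 1³ = 1 ≡ 1 (mod 4), yet 1 ≡ 1 (mod 16), not 13.

The forward direction holds; the converse fails.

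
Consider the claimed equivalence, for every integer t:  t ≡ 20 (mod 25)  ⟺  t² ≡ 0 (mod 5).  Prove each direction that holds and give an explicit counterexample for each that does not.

Forward direction. Suppose t ≡ 20 (mod 25). Then t² ≡ 20² = 400 (mod 25), and since 5 ∣ 25, also t² ≡ 0 (mod 5).

Converse. This fails: take t = 0. Then 0² = 0 ≡ 0 (mod 5), yet 0 ≡ 0 (mod 25), not 20.

(⇒) holds; (⇐) fails.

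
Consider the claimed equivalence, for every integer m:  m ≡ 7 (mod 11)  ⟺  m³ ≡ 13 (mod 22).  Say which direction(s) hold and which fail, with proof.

(⇒) This fails: take m = 18. Then 18 ≡ 7 (mod 11), but 18³ = 5832 ≡ 2 (mod 22), not 13.

(⇐) Conversely, the residues r modulo 22 with r³ ≡ 13 (mod 22) are exactly {7}, and each is ≡ 7 (mod 11).

Only the converse holds.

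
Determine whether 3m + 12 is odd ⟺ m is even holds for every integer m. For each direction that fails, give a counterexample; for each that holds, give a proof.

Both directions fail.

(→) This fails: m = 5 gives 3m + 12 = 27, which is odd, but 5 is odd, not even.

(←) This also fails: m = 4 is even, but 3m + 12 = 24 is even, not odd.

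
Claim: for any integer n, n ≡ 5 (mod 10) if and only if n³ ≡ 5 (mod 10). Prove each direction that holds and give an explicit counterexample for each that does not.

Both implications hold.

[⇒] Suppose n ≡ 5 (mod 10). Write n = 10j + 5. Then (10j + 5)³ = 1000j³ + 1500j² + 750j + 125 = 10(100j³ + 150j² + 75j + 12) + 5, so n³ ≡ 5 (mod 10).

[⇐] Conversely, suppose n³ ≡ 5 (mod 10). The only residue r in {0, …, 9} with r³ ≡ 5 (mod 10) is r = 5, so n ≡ 5 (mod 10).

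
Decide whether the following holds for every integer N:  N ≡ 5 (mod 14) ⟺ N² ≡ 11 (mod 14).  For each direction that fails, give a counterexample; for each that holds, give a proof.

(⇒) holds; (⇐) fails.

Forward direction. Suppose N ≡ 5 (mod 14). Write N = 14j + 5. Then (14j + 5)² = 196j² + 140j + 25 = 14(14j² + 10j + 1) + 11, so N² ≡ 11 (mod 14).

Converse. This fails: take N = 9. Then 9² = 81 ≡ 11 (mod 14), yet 9 ≡ 9 (mod 14), not 5.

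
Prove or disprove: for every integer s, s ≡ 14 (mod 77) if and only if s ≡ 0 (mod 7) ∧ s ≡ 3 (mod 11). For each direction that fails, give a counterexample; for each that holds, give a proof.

[⇒] Suppose s ≡ 14 (mod 77); write s = 77j + 14. Since 7 ∣ 77, reducing mod 7 gives s ≡ 14 ≡ 0 (mod 7); since 11 ∣ 77, reducing mod 11 gives s ≡ 14 ≡ 3 (mod 11).

[⇐] Conversely, if s ≡ 0 (mod 7) and s ≡ 3 (mod 11), then by the Chinese remainder theorem s ≡ 14 (mod 77). This is exactly s ≡ 14 (mod 77).

Both directions hold.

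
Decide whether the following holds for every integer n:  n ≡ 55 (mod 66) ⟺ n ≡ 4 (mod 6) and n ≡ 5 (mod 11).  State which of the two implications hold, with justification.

[⇒] This fails: n = 55 gives 55 ≡ 55 (mod 66) but 55 ≡ 1 (mod 6), so the conjunction on the right does not hold.

[⇐] This fails: n = 16 satisfies both congruences on the right (16 ≡ 4 mod 6 and 16 ≡ 5 mod 11) yet 16 ≡ 16 (mod 66), not 55.

(⇒) fails and (⇐) fails.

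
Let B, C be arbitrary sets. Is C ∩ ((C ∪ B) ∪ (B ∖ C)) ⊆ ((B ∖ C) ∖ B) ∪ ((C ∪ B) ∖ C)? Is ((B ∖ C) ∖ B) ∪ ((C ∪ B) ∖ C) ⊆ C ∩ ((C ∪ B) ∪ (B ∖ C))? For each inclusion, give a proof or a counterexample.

Neither inclusion holds.

(⟹) This inclusion fails. Take B = ∅, C = {1}; then 1 ∈ C ∩ ((C ∪ B) ∪ (B ∖ C)) but 1 ∉ ((B ∖ C) ∖ B) ∪ ((C ∪ B) ∖ C).

(⟸) This inclusion fails. Take B = {1}, C = ∅; then 1 ∈ ((B ∖ C) ∖ B) ∪ ((C ∪ B) ∖ C) but 1 ∉ C ∩ ((C ∪ B) ∪ (B ∖ C)).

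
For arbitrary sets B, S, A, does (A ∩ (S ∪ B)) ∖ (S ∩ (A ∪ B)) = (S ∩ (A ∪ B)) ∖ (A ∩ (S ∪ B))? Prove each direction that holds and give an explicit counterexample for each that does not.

(⊆) fails and (⊇) fails.

(⟹) This inclusion fails. Take B = {1}, S = ∅, A = {1}; then 1 ∈ (A ∩ (S ∪ B)) ∖ (S ∩ (A ∪ B)) but 1 ∉ (S ∩ (A ∪ B)) ∖ (A ∩ (S ∪ B)).

(⟸) This inclusion fails. Take B = {1}, S = {1}, A = ∅; then 1 ∈ (S ∩ (A ∪ B)) ∖ (A ∩ (S ∪ B)) but 1 ∉ (A ∩ (S ∪ B)) ∖ (S ∩ (A ∪ B)).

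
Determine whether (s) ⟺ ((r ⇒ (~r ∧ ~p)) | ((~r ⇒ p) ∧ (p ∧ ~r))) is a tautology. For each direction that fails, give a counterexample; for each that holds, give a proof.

Neither implication holds.

(→) This fails. Under p = F, r = T, s = T, the left side is true but the right side is false.

(←) This fails. Under p = F, r = F, s = F, the left side is false but the right side is true.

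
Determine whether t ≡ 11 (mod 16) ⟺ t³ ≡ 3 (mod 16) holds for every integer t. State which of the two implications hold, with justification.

Both implications hold.

(→) Suppose t ≡ 11 (mod 16). Write t = 16j + 11. Then (16j + 11)³ = 4096j³ + 8448j² + 5808j + 1331 = 16(256j³ + 528j² + 363j + 83) + 3, so t³ ≡ 3 (mod 16).

(←) Conversely, suppose t³ ≡ 3 (mod 16). The only residue r in {0, …, 15} with r³ ≡ 3 (mod 16) is r = 11, so t ≡ 11 (mod 16).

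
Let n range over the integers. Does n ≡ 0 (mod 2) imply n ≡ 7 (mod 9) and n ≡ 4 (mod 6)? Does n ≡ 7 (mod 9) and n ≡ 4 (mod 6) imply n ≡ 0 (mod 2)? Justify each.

Forward direction. This fails: n = 0 gives 0 ≡ 0 (mod 2) but 0 ≡ 0 (mod 9), so the conjunction on the right does not hold.

Converse. If n ≡ 7 (mod 9) and n ≡ 4 (mod 6), then by the Chinese remainder theorem n ≡ 16 (mod 18). Since 16 ≡ 0 (mod 2) and 2 ∣ 18, we get n ≡ 0 (mod 2).

Only the reverse direction holds.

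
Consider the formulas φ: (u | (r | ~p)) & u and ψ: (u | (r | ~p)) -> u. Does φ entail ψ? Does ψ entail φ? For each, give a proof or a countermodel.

(⟹) Assume the antecedent. If p is true, the antecedent forces (p = T, u = T, r = F) or (p = T, u = T, r = T), and (u | (r | ~p)) -> u holds there. If p is false, the antecedent forces (p = F, u = T, r = F) or (p = F, u = T, r = T), and (u | (r | ~p)) -> u holds there. Either way (u | (r | ~p)) -> u holds.

(⟸) This fails. Under p = T, u = F, r = F, the left side is false but the right side is true.

Only the forward direction holds.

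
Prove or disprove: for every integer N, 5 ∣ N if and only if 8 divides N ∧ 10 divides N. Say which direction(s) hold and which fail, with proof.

Not equivalent: only (⇐) holds.

(→) This fails: take N = 5. Certainly 5 ∣ 5, but 8 ∤ 5.

(←) Suppose 8 ∣ N and 10 ∣ N. Any common multiple of 8 and 10 is a multiple of their lcm; here lcm(8, 10) = 8·10/gcd(8, 10) = 80/2 = 40, so 40 ∣ N. Since 5 ∣ 40, it follows that 5 ∣ N.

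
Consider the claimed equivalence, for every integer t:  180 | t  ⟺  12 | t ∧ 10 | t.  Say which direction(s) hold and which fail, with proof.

[⇒] If 180 ∣ t, write t = 180q. Since 180 = 15·12, t = 12·(15q), so 12 ∣ t; and since 180 = 18·10, t = 10·(18q), so 10 ∣ t.

[⇐] This fails: take t = 60. Both 12 ∣ 60 and 10 ∣ 60, yet 60 is not a multiple of 180 (since 60 = 0·180 + 60), so 180 ∤ 60.

The forward direction holds; the converse fails.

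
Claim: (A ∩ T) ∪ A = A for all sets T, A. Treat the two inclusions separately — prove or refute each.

Forward inclusion. Let x ∈ (A ∩ T) ∪ A. Then either x ∈ A and x ∉ T; or x ∈ T ∩ A. In each case x ∈ A, so (A ∩ T) ∪ A ⊆ A.

Reverse inclusion. Let x ∈ A. Then either x ∈ A and x ∉ T; or x ∈ T ∩ A. In each case x ∈ (A ∩ T) ∪ A, so A ⊆ (A ∩ T) ∪ A.

Both inclusions hold; the sets are equal.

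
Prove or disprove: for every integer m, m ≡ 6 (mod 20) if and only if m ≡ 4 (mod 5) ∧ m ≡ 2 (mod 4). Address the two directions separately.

(⟹) This fails: m = 6 gives 6 ≡ 6 (mod 20) but 6 ≡ 1 (mod 5), so the conjunction on the right does not hold.

(⟸) This fails: m = 14 satisfies both congruences on the right (14 ≡ 4 mod 5 and 14 ≡ 2 mod 4) yet 14 ≡ 14 (mod 20), not 6.

Neither direction holds.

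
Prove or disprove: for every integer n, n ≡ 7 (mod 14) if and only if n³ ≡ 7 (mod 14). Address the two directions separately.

Both directions hold.

(→) Suppose n ≡ 7 (mod 14). Write n = 14j + 7. Then (14j + 7)³ = 2744j³ + 4116j² + 2058j + 343 = 14(196j³ + 294j² + 147j + 24) + 7, so n³ ≡ 7 (mod 14).

(←) Conversely, suppose n³ ≡ 7 (mod 14). The only residue r in {0, …, 13} with r³ ≡ 7 (mod 14) is r = 7, so n ≡ 7 (mod 14).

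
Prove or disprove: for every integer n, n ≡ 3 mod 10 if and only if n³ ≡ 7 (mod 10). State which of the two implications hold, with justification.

(⇒) Suppose n ≡ 3 mod 10. Write n = 10j + 3. Then (10j + 3)³ = 1000j³ + 900j² + 270j + 27 = 10(100j³ + 90j² + 27j + 2) + 7, so n³ ≡ 7 (mod 10).

(⇐) For the converse, argue contrapositively. If n ≢ 3 (mod 10), then n is congruent to one of 0, 1, 2, 4, 5, 6, 7, 8, 9 modulo 10, and these give n³ ≡ 0, 1, 8, 4, 5, 6, 3, 2, 9 respectively — never 7.

Both directions hold.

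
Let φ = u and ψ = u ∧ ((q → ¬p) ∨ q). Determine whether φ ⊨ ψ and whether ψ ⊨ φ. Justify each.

Forward direction. Assume the antecedent. If q is true, the antecedent forces (q = T, p = F, u = T) or (q = T, p = T, u = T), and u ∧ ((q → ¬p) ∨ q) holds there. If q is false, the antecedent forces (q = F, p = F, u = T) or (q = F, p = T, u = T), and u ∧ ((q → ¬p) ∨ q) holds there. Either way u ∧ ((q → ¬p) ∨ q) holds.

Converse. Assume the antecedent. If q is true, the antecedent forces (q = T, p = F, u = T) or (q = T, p = T, u = T), and u holds there. If q is false, the antecedent forces (q = F, p = F, u = T) or (q = F, p = T, u = T), and u holds there. Either way u holds.

Both directions hold; the statement is true.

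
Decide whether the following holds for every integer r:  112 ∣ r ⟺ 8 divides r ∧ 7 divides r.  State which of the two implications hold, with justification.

(⇒) If 112 ∣ r, write r = 112q. Since 112 = 14·8, r = 8·(14q), so 8 ∣ r; and since 112 = 16·7, r = 7·(16q), so 7 ∣ r.

(⇐) This fails: take r = 56. Both 8 ∣ 56 and 7 ∣ 56, yet 56 is not a multiple of 112 (since 56 = 0·112 + 56), so 112 ∤ 56.

Only the forward implication holds.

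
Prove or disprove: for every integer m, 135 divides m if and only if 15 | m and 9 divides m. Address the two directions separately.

(→) If 135 ∣ m, write m = 135q. Since 135 = 9·15, m = 15·(9q), so 15 ∣ m; and since 135 = 15·9, m = 9·(15q), so 9 ∣ m.

(←) This fails: take m = 45. Both 15 ∣ 45 and 9 ∣ 45, yet 45 is not a multiple of 135 (since 45 = 0·135 + 45), so 135 ∤ 45.

Only the forward direction holds.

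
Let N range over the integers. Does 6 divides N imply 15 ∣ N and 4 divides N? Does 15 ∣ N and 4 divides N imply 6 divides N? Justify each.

The forward direction fails; the converse holds.

(⟹) This fails: take N = 6. Certainly 6 ∣ 6, but 15 ∤ 6.

(⟸) Suppose 15 ∣ N and 4 ∣ N. Any common multiple of 15 and 4 is a multiple of their lcm; here gcd(15, 4) = 1, so lcm(15, 4) = 15·4 = 60, so 60 ∣ N. Since 6 ∣ 60, it follows that 6 ∣ N.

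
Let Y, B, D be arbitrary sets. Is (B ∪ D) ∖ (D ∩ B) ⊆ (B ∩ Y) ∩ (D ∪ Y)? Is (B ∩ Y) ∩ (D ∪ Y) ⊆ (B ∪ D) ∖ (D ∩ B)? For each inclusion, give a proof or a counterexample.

(⊆) This inclusion fails. Take Y = ∅, B = {1}, D = ∅; then 1 ∈ (B ∪ D) ∖ (D ∩ B) but 1 ∉ (B ∩ Y) ∩ (D ∪ Y).

(⊇) This inclusion fails. Take Y = {1}, B = {1}, D = {1}; then 1 ∈ (B ∩ Y) ∩ (D ∪ Y) but 1 ∉ (B ∪ D) ∖ (D ∩ B).

Neither inclusion holds.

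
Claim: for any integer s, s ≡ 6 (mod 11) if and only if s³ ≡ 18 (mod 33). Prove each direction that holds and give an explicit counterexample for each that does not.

Converse. The residues r modulo 33 with r³ ≡ 18 (mod 33) are exactly {6}, and each is ≡ 6 (mod 11).

Forward direction. This fails: take s = 17. Then 17 ≡ 6 (mod 11), but 17³ = 4913 ≡ 29 (mod 33), not 18.

Only the converse holds.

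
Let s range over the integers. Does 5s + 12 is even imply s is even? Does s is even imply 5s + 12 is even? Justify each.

The biconditional holds.

(⇐) Suppose s is even; write s = 2j. Then 5s + 12 = 5·(2j) + 12 = 2·5j + 12, which is even.

(⇒) Suppose 5s + 12 is even. Since 5 is odd, 5s and s have the same parity, so 5s + 12 ≡ s + 12 (mod 2). As 12 is even, 5s + 12 is even exactly when s is even. Thus s is even.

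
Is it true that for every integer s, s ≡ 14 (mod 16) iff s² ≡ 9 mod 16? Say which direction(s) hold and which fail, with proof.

(⇒) This fails: take s = 14. Then 14 ≡ 14 (mod 16), but 14² = 196 ≡ 4 (mod 16), not 9.

(⇐) This fails: take s = 3. Then 3² = 9 ≡ 9 (mod 16), yet 3 ≡ 3 (mod 16), not 14.

(⇒) fails and (⇐) fails.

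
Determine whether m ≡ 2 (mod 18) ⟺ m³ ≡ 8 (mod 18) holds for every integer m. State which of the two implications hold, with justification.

(⟹) Suppose m ≡ 2 (mod 18). Write m = 18j + 2. Then (18j + 2)³ = 5832j³ + 1944j² + 216j + 8 = 18(324j³ + 108j² + 12j) + 8, so m³ ≡ 8 (mod 18).

(⟸) This fails: take m = 8. Then 8³ = 512 ≡ 8 (mod 18), yet 8 ≡ 8 (mod 18), not 2.

Only the forward direction holds.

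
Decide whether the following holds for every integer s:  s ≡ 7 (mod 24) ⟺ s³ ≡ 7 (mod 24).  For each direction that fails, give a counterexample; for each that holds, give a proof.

[⇒] Suppose s ≡ 7 (mod 24). Write s = 24j + 7. Then (24j + 7)³ = 13824j³ + 12096j² + 3528j + 343 = 24(576j³ + 504j² + 147j + 14) + 7, so s³ ≡ 7 (mod 24).

[⇐] Conversely, suppose s³ ≡ 7 (mod 24). The only residue r in {0, …, 23} with r³ ≡ 7 (mod 24) is r = 7, so s ≡ 7 (mod 24).

Both directions hold; the statement is true.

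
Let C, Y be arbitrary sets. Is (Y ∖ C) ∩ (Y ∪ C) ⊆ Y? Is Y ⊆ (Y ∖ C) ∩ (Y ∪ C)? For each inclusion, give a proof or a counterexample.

Only the forward inclusion holds.

(⟹) Let x ∈ (Y ∖ C) ∩ (Y ∪ C). Then x ∈ Y and x ∉ C, from which x ∈ Y.

(⟸) This inclusion fails. Take C = {1}, Y = {1}; then 1 ∈ Y but 1 ∉ (Y ∖ C) ∩ (Y ∪ C).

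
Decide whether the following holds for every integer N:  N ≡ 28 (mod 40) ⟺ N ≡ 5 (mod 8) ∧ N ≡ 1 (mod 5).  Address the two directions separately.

(⇒) fails and (⇐) fails.

(⟹) This fails: N = 28 gives 28 ≡ 28 (mod 40) but 28 ≡ 4 (mod 8), so the conjunction on the right does not hold.

(⟸) This fails: N = 21 satisfies both congruences on the right (21 ≡ 5 mod 8 and 21 ≡ 1 mod 5) yet 21 ≡ 21 (mod 40), not 28.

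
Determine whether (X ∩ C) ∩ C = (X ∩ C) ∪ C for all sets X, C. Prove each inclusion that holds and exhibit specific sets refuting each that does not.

(⟹) Let x ∈ (X ∩ C) ∩ C. Then x ∈ X ∩ C, from which x ∈ (X ∩ C) ∪ C.

(⟸) This inclusion fails. Take X = ∅, C = {1}; then 1 ∈ (X ∩ C) ∪ C but 1 ∉ (X ∩ C) ∩ C.

The sets are not equal: only the forward inclusion holds.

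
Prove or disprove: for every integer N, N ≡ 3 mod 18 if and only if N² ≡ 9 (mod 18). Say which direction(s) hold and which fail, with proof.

[⇒] Suppose N ≡ 3 mod 18. Write N = 18j + 3. Then (18j + 3)² = 324j² + 108j + 9 = 18(18j² + 6j) + 9, so N² ≡ 9 (mod 18).

[⇐] This fails: take N = 9. Then 9² = 81 ≡ 9 (mod 18), yet 9 ≡ 9 (mod 18), not 3.

Not equivalent: only (⇒) holds.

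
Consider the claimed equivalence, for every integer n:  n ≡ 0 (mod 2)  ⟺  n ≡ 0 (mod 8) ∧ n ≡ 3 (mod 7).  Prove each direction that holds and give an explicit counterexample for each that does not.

Only the reverse direction holds.

(⟹) This fails: n = 0 gives 0 ≡ 0 (mod 2) but 0 ≡ 0 (mod 7), so the conjunction on the right does not hold.

(⟸) Conversely, if n ≡ 0 (mod 8) and n ≡ 3 (mod 7), then by the Chinese remainder theorem n ≡ 24 (mod 56). Since 24 ≡ 0 (mod 2) and 2 ∣ 56, we get n ≡ 0 (mod 2).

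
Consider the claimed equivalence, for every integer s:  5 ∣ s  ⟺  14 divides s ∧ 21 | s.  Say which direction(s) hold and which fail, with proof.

[⇒] This fails: take s = 5. Certainly 5 ∣ 5, but 14 ∤ 5.

[⇐] This fails: take s = 42. Both 14 ∣ 42 and 21 ∣ 42, yet 42 is not a multiple of 5 (since 42 = 8·5 + 2), so 5 ∤ 42.

Neither direction holds.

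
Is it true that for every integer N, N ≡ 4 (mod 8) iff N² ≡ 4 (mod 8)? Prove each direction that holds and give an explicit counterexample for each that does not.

Forward direction. This fails: take N = 4. Then 4 ≡ 4 (mod 8), but 4² = 16 ≡ 0 (mod 8), not 4.

Converse. This fails: take N = 2. Then 2² = 4 ≡ 4 (mod 8), yet 2 ≡ 2 (mod 8), not 4.

Neither implication holds.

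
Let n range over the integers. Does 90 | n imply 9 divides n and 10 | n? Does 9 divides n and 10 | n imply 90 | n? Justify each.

[⇒] If 90 ∣ n, write n = 90q. Since 90 = 10·9, n = 9·(10q), so 9 ∣ n; and since 90 = 9·10, n = 10·(9q), so 10 ∣ n.

[⇐] Suppose 9 ∣ n and 10 ∣ n. Any common multiple of 9 and 10 is a multiple of their lcm; here gcd(9, 10) = 1, so lcm(9, 10) = 9·10 = 90, so 90 ∣ n.

Equivalent; both directions hold.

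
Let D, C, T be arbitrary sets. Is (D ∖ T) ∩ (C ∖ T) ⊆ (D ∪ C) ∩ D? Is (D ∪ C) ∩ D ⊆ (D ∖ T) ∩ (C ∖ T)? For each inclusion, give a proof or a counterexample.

(⊆) Let x ∈ (D ∖ T) ∩ (C ∖ T). Then x ∈ D ∩ C and x ∉ T, from which x ∈ (D ∪ C) ∩ D.

(⊇) This inclusion fails. Take D = {1}, C = ∅, T = ∅; then 1 ∈ (D ∪ C) ∩ D but 1 ∉ (D ∖ T) ∩ (C ∖ T).

(⊆) holds; (⊇) fails.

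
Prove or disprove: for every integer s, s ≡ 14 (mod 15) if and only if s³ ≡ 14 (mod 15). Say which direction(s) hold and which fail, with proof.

The biconditional holds.

(⇐) Suppose s³ ≡ 14 (mod 15). The only residue r in {0, …, 14} with r³ ≡ 14 (mod 15) is r = 14, so s ≡ 14 (mod 15).

(⇒) Suppose s ≡ 14 (mod 15). Write s = 15j + 14. Then (15j + 14)³ = 3375j³ + 9450j² + 8820j + 2744 = 15(225j³ + 630j² + 588j + 182) + 14, so s³ ≡ 14 (mod 15).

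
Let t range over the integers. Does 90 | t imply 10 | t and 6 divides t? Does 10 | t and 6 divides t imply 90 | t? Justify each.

The forward direction holds; the converse fails.

(⇒) If 90 ∣ t, write t = 90q. Since 90 = 9·10, t = 10·(9q), so 10 ∣ t; and since 90 = 15·6, t = 6·(15q), so 6 ∣ t.

(⇐) This fails: take t = 30. Both 10 ∣ 30 and 6 ∣ 30, yet 30 is not a multiple of 90 (since 30 = 0·90 + 30), so 90 ∤ 30.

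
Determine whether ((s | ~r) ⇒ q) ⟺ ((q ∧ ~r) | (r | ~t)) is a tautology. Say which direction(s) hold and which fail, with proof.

[⇒] Assume the antecedent. If q is true, (q ∧ ~r) | (r | ~t) reduces to true regardless of the other variables. If q is false, the antecedent forces (t = F, s = F, r = T, q = F) or (t = T, s = F, r = T, q = F), and (q ∧ ~r) | (r | ~t) holds there. Either way (q ∧ ~r) | (r | ~t) holds.

[⇐] This fails. Under t = F, s = F, r = F, q = F, the left side is false but the right side is true.

Not equivalent: only (⇒) holds.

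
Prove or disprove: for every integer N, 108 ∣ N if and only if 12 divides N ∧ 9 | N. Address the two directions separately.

(⟹) If 108 ∣ N, write N = 108q. Since 108 = 9·12, N = 12·(9q), so 12 ∣ N; and since 108 = 12·9, N = 9·(12q), so 9 ∣ N.

(⟸) This fails: take N = 36. Both 12 ∣ 36 and 9 ∣ 36, yet 36 is not a multiple of 108 (since 36 = 0·108 + 36), so 108 ∤ 36.

Only the forward direction holds.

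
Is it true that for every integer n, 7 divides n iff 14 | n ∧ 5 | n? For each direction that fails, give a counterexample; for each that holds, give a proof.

Converse. Suppose 14 ∣ n and 5 ∣ n. Any common multiple of 14 and 5 is a multiple of their lcm; here gcd(14, 5) = 1, so lcm(14, 5) = 14·5 = 70, so 70 ∣ n. Since 7 ∣ 70, it follows that 7 ∣ n.

Forward direction. This fails: take n = 7. Certainly 7 ∣ 7, but 14 ∤ 7.

Not equivalent: only (⇐) holds.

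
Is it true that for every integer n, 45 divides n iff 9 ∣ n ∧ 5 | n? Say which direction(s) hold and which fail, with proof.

(⟸) Suppose 9 ∣ n and 5 ∣ n. Any common multiple of 9 and 5 is a multiple of their lcm; here gcd(9, 5) = 1, so lcm(9, 5) = 9·5 = 45, so 45 ∣ n.

(⟹) If 45 ∣ n, write n = 45q. Since 45 = 5·9, n = 9·(5q), so 9 ∣ n; and since 45 = 9·5, n = 5·(9q), so 5 ∣ n.

Equivalent; both directions hold.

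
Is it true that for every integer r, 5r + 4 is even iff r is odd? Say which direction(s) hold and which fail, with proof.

Neither implication holds.

(→) This fails: r = 2 gives 5r + 4 = 14, which is even, but 2 is even, not odd.

(←) This also fails: r = 5 is odd, but 5r + 4 = 29 is odd, not even.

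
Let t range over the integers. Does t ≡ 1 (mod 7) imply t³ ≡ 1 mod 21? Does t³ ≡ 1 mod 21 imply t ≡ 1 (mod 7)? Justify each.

(⟹) This fails: take t = 8. Then 8 ≡ 1 (mod 7), but 8³ = 512 ≡ 8 (mod 21), not 1.

(⟸) This fails: take t = 4. Then 4³ = 64 ≡ 1 (mod 21), yet 4 ≡ 4 (mod 7), not 1.

Neither implication holds.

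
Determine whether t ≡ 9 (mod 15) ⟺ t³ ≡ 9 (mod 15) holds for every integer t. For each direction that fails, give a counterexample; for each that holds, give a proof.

Forward direction. Suppose t ≡ 9 (mod 15). Write t = 15j + 9. Then (15j + 9)³ = 3375j³ + 6075j² + 3645j + 729 = 15(225j³ + 405j² + 243j + 48) + 9, so t³ ≡ 9 (mod 15).

Converse. Suppose t³ ≡ 9 (mod 15). The only residue r in {0, …, 14} with r³ ≡ 9 (mod 15) is r = 9, so t ≡ 9 (mod 15).

Both directions hold.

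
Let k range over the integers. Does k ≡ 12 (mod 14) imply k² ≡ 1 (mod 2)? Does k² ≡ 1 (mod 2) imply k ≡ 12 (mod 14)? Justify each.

(⇒) This fails: take k = 12. Then 12 ≡ 12 (mod 14), but 12² = 144 ≡ 0 (mod 2), not 1.

(⇐) This fails: take k = 1. Then 1² = 1 ≡ 1 (mod 2), yet 1 ≡ 1 (mod 14), not 12.

Neither direction holds.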